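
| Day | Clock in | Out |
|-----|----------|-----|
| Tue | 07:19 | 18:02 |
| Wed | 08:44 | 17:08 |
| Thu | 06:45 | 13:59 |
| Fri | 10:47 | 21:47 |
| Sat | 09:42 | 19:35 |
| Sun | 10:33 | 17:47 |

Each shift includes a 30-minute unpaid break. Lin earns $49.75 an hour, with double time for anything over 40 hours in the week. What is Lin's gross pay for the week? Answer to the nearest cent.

Tue: 07:19–18:02 = 10 h 43 min; less 30 min break → 10 h 13 min
Wed: 08:44–17:08 = 8 h 24 min; less 30 min break → 7 h 54 min
Thu: 06:45–13:59 = 7 h 14 min; less 30 min break → 6 h 44 min
Fri: 10:47–21:47 = 11 h 0 min; less 30 min break → 10 h 30 min
Sat: 09:42–19:35 = 9 h 53 min; less 30 min break → 9 h 23 min
Sun: 10:33–17:47 = 7 h 14 min; less 30 min break → 6 h 44 min
Total worked: 51 h 28 min = 3088 min.
Regular 40 h 0 min = 2400 min at $49.75/h; overtime 11 h 28 min = 688 min at $99.50/h.
Pay = (2400 × $49.75 + 688 × $99.50) ÷ 60 = $3130.93.

$3130.93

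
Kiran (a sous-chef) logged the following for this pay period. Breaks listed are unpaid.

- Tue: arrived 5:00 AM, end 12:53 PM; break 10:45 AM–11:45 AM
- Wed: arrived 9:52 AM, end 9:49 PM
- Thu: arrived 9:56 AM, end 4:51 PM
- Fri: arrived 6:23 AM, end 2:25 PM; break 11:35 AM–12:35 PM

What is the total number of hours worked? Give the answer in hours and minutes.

Tue: 5:00 AM–12:53 PM = 7 h 53 min; less 60 min break → 6 h 53 min
Wed: 9:52 AM–9:49 PM = 11 h 57 min
Thu: 9:56 AM–4:51 PM = 6 h 55 min
Fri: 6:23 AM–2:25 PM = 8 h 2 min; less 60 min break → 7 h 2 min
Total: 6 h 53 min + 11 h 57 min + 6 h 55 min + 7 h 2 min = 32 h 47 min.

32 h 47 min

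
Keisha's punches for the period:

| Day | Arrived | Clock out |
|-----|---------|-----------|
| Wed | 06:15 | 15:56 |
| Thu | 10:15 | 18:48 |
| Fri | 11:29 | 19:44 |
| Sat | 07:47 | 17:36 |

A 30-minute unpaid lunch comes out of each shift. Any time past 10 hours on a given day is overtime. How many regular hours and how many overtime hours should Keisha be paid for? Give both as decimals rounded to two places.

Wed: 06:15–15:56 = 9 h 41 min; less 30 min break → 9 h 11 min
Thu: 10:15–18:48 = 8 h 33 min; less 30 min break → 8 h 3 min
Fri: 11:29–19:44 = 8 h 15 min; less 30 min break → 7 h 45 min
Sat: 07:47–17:36 = 9 h 49 min; less 30 min break → 9 h 19 min
Wed reg 9 h 11 min / OT 0 h 0 min; Thu reg 8 h 3 min / OT 0 h 0 min; Fri reg 7 h 45 min / OT 0 h 0 min; Sat reg 9 h 19 min / OT 0 h 0 min.
Totals: regular 34 h 18 min, overtime 0 h 0 min.

Regular 34.30 hours, overtime 0.00 hours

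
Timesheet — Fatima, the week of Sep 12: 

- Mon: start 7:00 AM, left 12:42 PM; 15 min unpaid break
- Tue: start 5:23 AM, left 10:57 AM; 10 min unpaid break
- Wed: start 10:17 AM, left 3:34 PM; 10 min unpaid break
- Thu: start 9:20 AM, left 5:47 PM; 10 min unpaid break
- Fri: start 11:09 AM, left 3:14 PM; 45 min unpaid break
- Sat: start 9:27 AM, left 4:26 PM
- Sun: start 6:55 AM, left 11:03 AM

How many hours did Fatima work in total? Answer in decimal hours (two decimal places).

Mon: 7:00 AM–12:42 PM = 5 h 42 min; less 15 min break → 5 h 27 min
Tue: 5:23 AM–10:57 AM = 5 h 34 min; less 10 min break → 5 h 24 min
Wed: 10:17 AM–3:34 PM = 5 h 17 min; less 10 min break → 5 h 7 min
Thu: 9:20 AM–5:47 PM = 8 h 27 min; less 10 min break → 8 h 17 min
Fri: 11:09 AM–3:14 PM = 4 h 5 min; less 45 min break → 3 h 20 min
Sat: 9:27 AM–4:26 PM = 6 h 59 min
Sun: 6:55 AM–11:03 AM = 4 h 8 min
Total: 5 h 27 min + 5 h 24 min + 5 h 7 min + 8 h 17 min + 3 h 20 min + 6 h 59 min + 4 h 8 min = 38 h 42 min.

38.70 hours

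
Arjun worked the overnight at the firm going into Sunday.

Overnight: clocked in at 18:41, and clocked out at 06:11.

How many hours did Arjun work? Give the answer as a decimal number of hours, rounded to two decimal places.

Overnight: 18:41 → midnight = 5 h 19 min; midnight → 06:11 = 6 h 11 min; span 11 h 30 min

11.50 hours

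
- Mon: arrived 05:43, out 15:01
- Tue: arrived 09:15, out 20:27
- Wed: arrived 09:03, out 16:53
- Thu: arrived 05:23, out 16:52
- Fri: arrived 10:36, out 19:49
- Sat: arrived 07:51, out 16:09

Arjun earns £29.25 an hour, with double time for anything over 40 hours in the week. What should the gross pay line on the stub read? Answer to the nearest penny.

Mon: 05:43–15:01 = 9 h 18 min
Tue: 09:15–20:27 = 11 h 12 min
Wed: 09:03–16:53 = 7 h 50 min
Thu: 05:23–16:52 = 11 h 29 min
Fri: 10:36–19:49 = 9 h 13 min
Sat: 07:51–16:09 = 8 h 18 min
Total worked: 57 h 20 min = 3440 min.
Regular 40 h 0 min = 2400 min at £29.25/h; overtime 17 h 20 min = 1040 min at £58.50/h.
Pay = (2400 × £29.25 + 1040 × £58.50) ÷ 60 = £2184.00.

£2184.00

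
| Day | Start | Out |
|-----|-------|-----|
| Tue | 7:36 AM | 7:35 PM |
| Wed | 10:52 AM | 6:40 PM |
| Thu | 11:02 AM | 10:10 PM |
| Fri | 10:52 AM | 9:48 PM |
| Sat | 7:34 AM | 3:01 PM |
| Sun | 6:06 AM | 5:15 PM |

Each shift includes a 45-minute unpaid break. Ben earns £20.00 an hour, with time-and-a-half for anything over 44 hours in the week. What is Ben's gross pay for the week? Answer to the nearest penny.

Tue: 7:36 AM–7:35 PM = 11 h 59 min; less 45 min break → 11 h 14 min
Wed: 10:52 AM–6:40 PM = 7 h 48 min; less 45 min break → 7 h 3 min
Thu: 11:02 AM–10:10 PM = 11 h 8 min; less 45 min break → 10 h 23 min
Fri: 10:52 AM–9:48 PM = 10 h 56 min; less 45 min break → 10 h 11 min
Sat: 7:34 AM–3:01 PM = 7 h 27 min; less 45 min break → 6 h 42 min
Sun: 6:06 AM–5:15 PM = 11 h 9 min; less 45 min break → 10 h 24 min
Total worked: 55 h 57 min = 3357 min.
Regular 44 h 0 min = 2640 min at £20.00/h; overtime 11 h 57 min = 717 min at £30.00/h.
Pay = (2640 × £20.00 + 717 × £30.00) ÷ 60 = £1238.50.

£1238.50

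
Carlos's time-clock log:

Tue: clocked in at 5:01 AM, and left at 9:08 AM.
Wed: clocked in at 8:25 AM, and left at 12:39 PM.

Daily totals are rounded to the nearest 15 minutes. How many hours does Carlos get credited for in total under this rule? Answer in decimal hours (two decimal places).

Tue: 5:01 AM–9:08 AM = 4 h 7 min → rounds to 4 h 0 min
Wed: 8:25 AM–12:39 PM = 4 h 14 min → rounds to 4 h 15 min
Total credited: 8 h 15 min.

8.25 hours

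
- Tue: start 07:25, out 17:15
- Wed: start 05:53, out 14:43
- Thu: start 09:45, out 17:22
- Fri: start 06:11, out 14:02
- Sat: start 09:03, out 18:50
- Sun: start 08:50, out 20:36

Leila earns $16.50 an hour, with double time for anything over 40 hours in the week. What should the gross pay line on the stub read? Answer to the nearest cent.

Tue: 07:25–17:15 = 9 h 50 min
Wed: 05:53–14:43 = 8 h 50 min
Thu: 09:45–17:22 = 7 h 37 min
Fri: 06:11–14:02 = 7 h 51 min
Sat: 09:03–18:50 = 9 h 47 min
Sun: 08:50–20:36 = 11 h 46 min
Total worked: 55 h 41 min = 3341 min.
Regular 40 h 0 min = 2400 min at $16.50/h; overtime 15 h 41 min = 941 min at $33.00/h.
Pay = (2400 × $16.50 + 941 × $33.00) ÷ 60 = $1177.55.

$1177.55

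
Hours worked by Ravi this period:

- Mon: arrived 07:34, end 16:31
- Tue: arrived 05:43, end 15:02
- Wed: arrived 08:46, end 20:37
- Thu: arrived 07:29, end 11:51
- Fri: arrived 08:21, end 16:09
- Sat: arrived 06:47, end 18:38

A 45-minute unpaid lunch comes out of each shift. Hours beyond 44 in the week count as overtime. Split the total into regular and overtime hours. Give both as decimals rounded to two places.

Mon: 07:34–16:31 = 8 h 57 min; less 45 min break → 8 h 12 min
Tue: 05:43–15:02 = 9 h 19 min; less 45 min break → 8 h 34 min
Wed: 08:46–20:37 = 11 h 51 min; less 45 min break → 11 h 6 min
Thu: 07:29–11:51 = 4 h 22 min; less 45 min break → 3 h 37 min
Fri: 08:21–16:09 = 7 h 48 min; less 45 min break → 7 h 3 min
Sat: 06:47–18:38 = 11 h 51 min; less 45 min break → 11 h 6 min
Total worked: 49 h 38 min = 49.63 h.
Threshold 44 h → overtime 5 h 38 min, regular 44 h 0 min.

Regular 44.00 hours, overtime 5.63 hours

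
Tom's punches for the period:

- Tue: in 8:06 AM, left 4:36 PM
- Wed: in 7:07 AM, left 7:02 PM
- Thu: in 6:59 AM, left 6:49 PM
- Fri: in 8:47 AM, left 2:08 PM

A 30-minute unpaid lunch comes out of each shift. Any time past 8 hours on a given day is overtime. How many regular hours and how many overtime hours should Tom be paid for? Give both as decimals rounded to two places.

Tue: 8:06 AM–4:36 PM = 8 h 30 min; less 30 min break → 8 h 0 min
Wed: 7:07 AM–7:02 PM = 11 h 55 min; less 30 min break → 11 h 25 min
Thu: 6:59 AM–6:49 PM = 11 h 50 min; less 30 min break → 11 h 20 min
Fri: 8:47 AM–2:08 PM = 5 h 21 min; less 30 min break → 4 h 51 min
Tue reg 8 h 0 min / OT 0 h 0 min; Wed reg 8 h 0 min / OT 3 h 25 min; Thu reg 8 h 0 min / OT 3 h 20 min; Fri reg 4 h 51 min / OT 0 h 0 min.
Totals: regular 28 h 51 min, overtime 6 h 45 min.

Regular 28.85 hours, overtime 6.75 hours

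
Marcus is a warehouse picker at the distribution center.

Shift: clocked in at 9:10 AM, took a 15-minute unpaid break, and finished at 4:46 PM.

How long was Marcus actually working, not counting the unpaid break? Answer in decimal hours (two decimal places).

Shift: 9:10 AM–4:46 PM = 7 h 36 min; less 15 min break → 7 h 21 min

7.35 hours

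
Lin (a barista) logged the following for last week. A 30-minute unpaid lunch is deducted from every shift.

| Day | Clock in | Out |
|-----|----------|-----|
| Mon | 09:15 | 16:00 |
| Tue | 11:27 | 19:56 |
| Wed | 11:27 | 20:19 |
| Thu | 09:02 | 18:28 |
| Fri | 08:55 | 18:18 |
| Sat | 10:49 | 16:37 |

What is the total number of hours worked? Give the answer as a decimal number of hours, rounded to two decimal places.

Mon: 09:15–16:00 = 6 h 45 min; less 30 min break → 6 h 15 min
Tue: 11:27–19:56 = 8 h 29 min; less 30 min break → 7 h 59 min
Wed: 11:27–20:19 = 8 h 52 min; less 30 min break → 8 h 22 min
Thu: 09:02–18:28 = 9 h 26 min; less 30 min break → 8 h 56 min
Fri: 08:55–18:18 = 9 h 23 min; less 30 min break → 8 h 53 min
Sat: 10:49–16:37 = 5 h 48 min; less 30 min break → 5 h 18 min
Total: 6 h 15 min + 7 h 59 min + 8 h 22 min + 8 h 56 min + 8 h 53 min + 5 h 18 min = 45 h 43 min.

45.72 hours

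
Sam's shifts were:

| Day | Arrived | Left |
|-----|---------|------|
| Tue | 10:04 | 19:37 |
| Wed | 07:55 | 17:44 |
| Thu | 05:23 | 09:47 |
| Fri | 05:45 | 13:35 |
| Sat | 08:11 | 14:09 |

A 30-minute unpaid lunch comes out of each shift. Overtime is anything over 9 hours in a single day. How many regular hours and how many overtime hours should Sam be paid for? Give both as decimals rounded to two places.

Regular 34.70 hours, overtime 0.37 hours

Tue: 10:04–19:37 = 9 h 33 min; less 30 min break → 9 h 3 min
Wed: 07:55–17:44 = 9 h 49 min; less 30 min break → 9 h 19 min
Thu: 05:23–09:47 = 4 h 24 min; less 30 min break → 3 h 54 min
Fri: 05:45–13:35 = 7 h 50 min; less 30 min break → 7 h 20 min
Sat: 08:11–14:09 = 5 h 58 min; less 30 min break → 5 h 28 min
Tue reg 9 h 0 min / OT 0 h 3 min; Wed reg 9 h 0 min / OT 0 h 19 min; Thu reg 3 h 54 min / OT 0 h 0 min; Fri reg 7 h 20 min / OT 0 h 0 min; Sat reg 5 h 28 min / OT 0 h 0 min.
Totals: regular 34 h 42 min, overtime 0 h 22 min.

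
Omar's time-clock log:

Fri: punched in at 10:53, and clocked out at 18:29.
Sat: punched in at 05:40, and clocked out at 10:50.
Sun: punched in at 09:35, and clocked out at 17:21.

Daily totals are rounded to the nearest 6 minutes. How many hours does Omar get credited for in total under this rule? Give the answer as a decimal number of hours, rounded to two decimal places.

Fri: 10:53–18:29 = 7 h 36 min → rounds to 7 h 36 min
Sat: 05:40–10:50 = 5 h 10 min → rounds to 5 h 12 min
Sun: 09:35–17:21 = 7 h 46 min → rounds to 7 h 48 min
Total credited: 20 h 36 min.

20.60 hours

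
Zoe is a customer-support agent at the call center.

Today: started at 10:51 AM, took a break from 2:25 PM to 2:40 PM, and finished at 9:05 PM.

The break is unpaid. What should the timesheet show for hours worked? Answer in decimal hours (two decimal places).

Today: 10:51 AM–9:05 PM = 10 h 14 min; less 15 min break → 9 h 59 min

9.98 hours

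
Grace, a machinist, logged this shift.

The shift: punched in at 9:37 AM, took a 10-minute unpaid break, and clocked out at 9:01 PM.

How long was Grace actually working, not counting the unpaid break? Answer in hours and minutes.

11 h 14 min

The shift: 9:37 AM–9:01 PM = 11 h 24 min; less 10 min break → 11 h 14 min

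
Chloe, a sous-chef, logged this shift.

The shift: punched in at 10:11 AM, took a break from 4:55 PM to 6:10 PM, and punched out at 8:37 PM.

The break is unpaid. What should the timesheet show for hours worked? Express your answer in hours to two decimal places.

The shift: 10:11 AM–8:37 PM = 10 h 26 min; less 75 min break → 9 h 11 min

9.18 hours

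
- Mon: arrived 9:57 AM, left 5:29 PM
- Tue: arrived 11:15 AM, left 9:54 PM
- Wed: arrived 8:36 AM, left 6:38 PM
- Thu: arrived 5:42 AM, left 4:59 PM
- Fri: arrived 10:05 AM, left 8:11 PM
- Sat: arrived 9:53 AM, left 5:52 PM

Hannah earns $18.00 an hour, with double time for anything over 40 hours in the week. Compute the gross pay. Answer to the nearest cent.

$1353.00

Mon: 9:57 AM–5:29 PM = 7 h 32 min
Tue: 11:15 AM–9:54 PM = 10 h 39 min
Wed: 8:36 AM–6:38 PM = 10 h 2 min
Thu: 5:42 AM–4:59 PM = 11 h 17 min
Fri: 10:05 AM–8:11 PM = 10 h 6 min
Sat: 9:53 AM–5:52 PM = 7 h 59 min
Total worked: 57 h 35 min = 3455 min.
Regular 40 h 0 min = 2400 min at $18.00/h; overtime 17 h 35 min = 1055 min at $36.00/h.
Pay = (2400 × $18.00 + 1055 × $36.00) ÷ 60 = $1353.00.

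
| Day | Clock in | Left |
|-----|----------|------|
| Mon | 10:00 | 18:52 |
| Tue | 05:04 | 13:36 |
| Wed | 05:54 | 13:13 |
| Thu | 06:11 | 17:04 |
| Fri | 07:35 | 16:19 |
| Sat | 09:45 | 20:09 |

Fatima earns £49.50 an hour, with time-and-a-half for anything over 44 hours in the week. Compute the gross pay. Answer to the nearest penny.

Mon: 10:00–18:52 = 8 h 52 min
Tue: 05:04–13:36 = 8 h 32 min
Wed: 05:54–13:13 = 7 h 19 min
Thu: 06:11–17:04 = 10 h 53 min
Fri: 07:35–16:19 = 8 h 44 min
Sat: 09:45–20:09 = 10 h 24 min
Total worked: 54 h 44 min = 3284 min.
Regular 44 h 0 min = 2640 min at £49.50/h; overtime 10 h 44 min = 644 min at £74.25/h.
Pay = (2640 × £49.50 + 644 × £74.25) ÷ 60 = £2974.95.

£2974.95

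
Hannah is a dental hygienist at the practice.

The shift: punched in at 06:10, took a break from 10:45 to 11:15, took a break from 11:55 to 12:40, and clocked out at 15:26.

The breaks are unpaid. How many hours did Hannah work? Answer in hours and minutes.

8 h 1 min

The shift: 06:10–15:26 = 9 h 16 min; less 75 min break → 8 h 1 min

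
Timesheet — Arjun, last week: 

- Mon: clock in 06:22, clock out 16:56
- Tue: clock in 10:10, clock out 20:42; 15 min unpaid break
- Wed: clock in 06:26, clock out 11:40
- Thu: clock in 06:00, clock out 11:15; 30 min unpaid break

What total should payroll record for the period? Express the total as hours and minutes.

30 h 50 min

Mon: 06:22–16:56 = 10 h 34 min
Tue: 10:10–20:42 = 10 h 32 min; less 15 min break → 10 h 17 min
Wed: 06:26–11:40 = 5 h 14 min
Thu: 06:00–11:15 = 5 h 15 min; less 30 min break → 4 h 45 min
Total: 10 h 34 min + 10 h 17 min + 5 h 14 min + 4 h 45 min = 30 h 50 min.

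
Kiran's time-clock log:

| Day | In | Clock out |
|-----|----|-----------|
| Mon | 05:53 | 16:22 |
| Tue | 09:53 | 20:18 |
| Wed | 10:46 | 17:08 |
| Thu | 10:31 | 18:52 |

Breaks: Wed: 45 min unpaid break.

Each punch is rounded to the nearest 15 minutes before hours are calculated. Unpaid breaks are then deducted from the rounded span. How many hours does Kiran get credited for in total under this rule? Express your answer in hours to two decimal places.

Mon: in 05:53→06:00, out 16:22→16:15; 10 h 15 min
Tue: in 09:53→10:00, out 20:18→20:15; 10 h 15 min
Wed: in 10:46→10:45, out 17:08→17:15; 6 h 30 min − 45 min = 5 h 45 min
Thu: in 10:31→10:30, out 18:52→18:45; 8 h 15 min
Total credited: 34 h 30 min.

34.50 hours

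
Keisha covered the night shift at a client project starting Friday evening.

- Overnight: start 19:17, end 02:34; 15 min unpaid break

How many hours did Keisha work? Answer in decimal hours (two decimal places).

Overnight: 19:17 → midnight = 4 h 43 min; midnight → 02:34 = 2 h 34 min; span 7 h 17 min; less 15 min break → 7 h 2 min

7.03 hours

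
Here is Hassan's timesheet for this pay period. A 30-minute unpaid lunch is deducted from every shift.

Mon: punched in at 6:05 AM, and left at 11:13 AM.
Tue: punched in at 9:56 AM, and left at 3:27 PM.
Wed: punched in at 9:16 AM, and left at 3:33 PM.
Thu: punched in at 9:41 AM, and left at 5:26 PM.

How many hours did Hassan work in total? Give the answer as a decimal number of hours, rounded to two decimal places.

22.68 hours

Mon: 6:05 AM–11:13 AM = 5 h 8 min; less 30 min break → 4 h 38 min
Tue: 9:56 AM–3:27 PM = 5 h 31 min; less 30 min break → 5 h 1 min
Wed: 9:16 AM–3:33 PM = 6 h 17 min; less 30 min break → 5 h 47 min
Thu: 9:41 AM–5:26 PM = 7 h 45 min; less 30 min break → 7 h 15 min
Total: 4 h 38 min + 5 h 1 min + 5 h 47 min + 7 h 15 min = 22 h 41 min.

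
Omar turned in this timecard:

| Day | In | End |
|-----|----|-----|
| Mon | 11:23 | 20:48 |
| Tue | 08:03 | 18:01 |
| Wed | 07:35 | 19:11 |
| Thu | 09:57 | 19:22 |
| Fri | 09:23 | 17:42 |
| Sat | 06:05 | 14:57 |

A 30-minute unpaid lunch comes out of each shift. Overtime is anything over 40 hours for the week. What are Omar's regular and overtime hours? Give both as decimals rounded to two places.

Regular 40.00 hours, overtime 14.58 hours

Mon: 11:23–20:48 = 9 h 25 min; less 30 min break → 8 h 55 min
Tue: 08:03–18:01 = 9 h 58 min; less 30 min break → 9 h 28 min
Wed: 07:35–19:11 = 11 h 36 min; less 30 min break → 11 h 6 min
Thu: 09:57–19:22 = 9 h 25 min; less 30 min break → 8 h 55 min
Fri: 09:23–17:42 = 8 h 19 min; less 30 min break → 7 h 49 min
Sat: 06:05–14:57 = 8 h 52 min; less 30 min break → 8 h 22 min
Total worked: 54 h 35 min = 54.58 h.
Threshold 40 h → overtime 14 h 35 min, regular 40 h 0 min.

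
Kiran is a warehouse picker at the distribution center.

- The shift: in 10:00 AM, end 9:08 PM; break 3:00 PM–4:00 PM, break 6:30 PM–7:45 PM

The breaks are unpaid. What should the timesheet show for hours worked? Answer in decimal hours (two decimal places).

8.88 hours

The shift: 10:00 AM–9:08 PM = 11 h 8 min; less 135 min break → 8 h 53 min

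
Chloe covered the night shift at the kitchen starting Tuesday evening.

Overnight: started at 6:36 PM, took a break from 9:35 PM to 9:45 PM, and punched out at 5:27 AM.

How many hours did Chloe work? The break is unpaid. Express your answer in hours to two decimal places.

10.68 hours

Overnight: 6:36 PM → midnight = 5 h 24 min; midnight → 5:27 AM = 5 h 27 min; span 10 h 51 min; less 10 min break → 10 h 41 min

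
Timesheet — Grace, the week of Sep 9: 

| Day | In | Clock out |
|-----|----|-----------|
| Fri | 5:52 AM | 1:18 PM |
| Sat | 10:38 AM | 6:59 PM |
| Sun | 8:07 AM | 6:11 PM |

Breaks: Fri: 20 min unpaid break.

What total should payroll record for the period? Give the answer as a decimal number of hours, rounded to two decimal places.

Fri: 5:52 AM–1:18 PM = 7 h 26 min; less 20 min break → 7 h 6 min
Sat: 10:38 AM–6:59 PM = 8 h 21 min
Sun: 8:07 AM–6:11 PM = 10 h 4 min
Total: 7 h 6 min + 8 h 21 min + 10 h 4 min = 25 h 31 min.

25.52 hours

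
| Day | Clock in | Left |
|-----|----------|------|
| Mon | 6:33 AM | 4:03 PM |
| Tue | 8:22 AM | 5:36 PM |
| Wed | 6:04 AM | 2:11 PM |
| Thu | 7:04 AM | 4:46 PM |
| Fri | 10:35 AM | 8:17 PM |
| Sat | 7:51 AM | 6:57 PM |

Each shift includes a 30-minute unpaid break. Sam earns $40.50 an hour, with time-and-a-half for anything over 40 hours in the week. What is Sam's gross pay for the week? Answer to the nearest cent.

$2491.76

Mon: 6:33 AM–4:03 PM = 9 h 30 min; less 30 min break → 9 h 0 min
Tue: 8:22 AM–5:36 PM = 9 h 14 min; less 30 min break → 8 h 44 min
Wed: 6:04 AM–2:11 PM = 8 h 7 min; less 30 min break → 7 h 37 min
Thu: 7:04 AM–4:46 PM = 9 h 42 min; less 30 min break → 9 h 12 min
Fri: 10:35 AM–8:17 PM = 9 h 42 min; less 30 min break → 9 h 12 min
Sat: 7:51 AM–6:57 PM = 11 h 6 min; less 30 min break → 10 h 36 min
Total worked: 54 h 21 min = 3261 min.
Regular 40 h 0 min = 2400 min at $40.50/h; overtime 14 h 21 min = 861 min at $60.75/h.
Pay = (2400 × $40.50 + 861 × $60.75) ÷ 60 = $2491.76.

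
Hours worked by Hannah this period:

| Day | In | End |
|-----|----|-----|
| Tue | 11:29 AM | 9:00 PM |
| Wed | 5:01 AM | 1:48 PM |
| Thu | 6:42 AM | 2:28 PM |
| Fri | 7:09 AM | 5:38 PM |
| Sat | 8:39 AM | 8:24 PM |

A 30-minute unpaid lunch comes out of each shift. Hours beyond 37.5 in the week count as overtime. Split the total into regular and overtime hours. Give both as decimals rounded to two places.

Tue: 11:29 AM–9:00 PM = 9 h 31 min; less 30 min break → 9 h 1 min
Wed: 5:01 AM–1:48 PM = 8 h 47 min; less 30 min break → 8 h 17 min
Thu: 6:42 AM–2:28 PM = 7 h 46 min; less 30 min break → 7 h 16 min
Fri: 7:09 AM–5:38 PM = 10 h 29 min; less 30 min break → 9 h 59 min
Sat: 8:39 AM–8:24 PM = 11 h 45 min; less 30 min break → 11 h 15 min
Total worked: 45 h 48 min = 45.80 h.
Threshold 37.5 h → overtime 8 h 18 min, regular 37 h 30 min.

Regular 37.50 hours, overtime 8.30 hours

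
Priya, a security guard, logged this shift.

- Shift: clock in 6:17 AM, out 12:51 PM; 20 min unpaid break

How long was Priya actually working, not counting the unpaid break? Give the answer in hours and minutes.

Shift: 6:17 AM–12:51 PM = 6 h 34 min; less 20 min break → 6 h 14 min

6 h 14 min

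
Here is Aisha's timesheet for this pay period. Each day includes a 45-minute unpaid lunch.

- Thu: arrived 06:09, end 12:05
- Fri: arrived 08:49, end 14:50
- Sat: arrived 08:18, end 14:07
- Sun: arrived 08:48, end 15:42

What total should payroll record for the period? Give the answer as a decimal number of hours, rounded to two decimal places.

Thu: 06:09–12:05 = 5 h 56 min; less 45 min break → 5 h 11 min
Fri: 08:49–14:50 = 6 h 1 min; less 45 min break → 5 h 16 min
Sat: 08:18–14:07 = 5 h 49 min; less 45 min break → 5 h 4 min
Sun: 08:48–15:42 = 6 h 54 min; less 45 min break → 6 h 9 min
Total: 5 h 11 min + 5 h 16 min + 5 h 4 min + 6 h 9 min = 21 h 40 min.

21.67 hours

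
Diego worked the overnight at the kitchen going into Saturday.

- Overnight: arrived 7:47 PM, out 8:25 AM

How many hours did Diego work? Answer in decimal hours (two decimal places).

12.63 hours

Overnight: 7:47 PM → midnight = 4 h 13 min; midnight → 8:25 AM = 8 h 25 min; span 12 h 38 min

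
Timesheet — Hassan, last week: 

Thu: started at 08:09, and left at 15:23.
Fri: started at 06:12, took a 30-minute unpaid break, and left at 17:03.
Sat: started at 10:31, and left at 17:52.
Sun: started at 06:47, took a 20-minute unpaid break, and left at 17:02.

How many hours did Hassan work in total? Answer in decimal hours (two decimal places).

Thu: 08:09–15:23 = 7 h 14 min
Fri: 06:12–17:03 = 10 h 51 min; less 30 min break → 10 h 21 min
Sat: 10:31–17:52 = 7 h 21 min
Sun: 06:47–17:02 = 10 h 15 min; less 20 min break → 9 h 55 min
Total: 7 h 14 min + 10 h 21 min + 7 h 21 min + 9 h 55 min = 34 h 51 min.

34.85 hours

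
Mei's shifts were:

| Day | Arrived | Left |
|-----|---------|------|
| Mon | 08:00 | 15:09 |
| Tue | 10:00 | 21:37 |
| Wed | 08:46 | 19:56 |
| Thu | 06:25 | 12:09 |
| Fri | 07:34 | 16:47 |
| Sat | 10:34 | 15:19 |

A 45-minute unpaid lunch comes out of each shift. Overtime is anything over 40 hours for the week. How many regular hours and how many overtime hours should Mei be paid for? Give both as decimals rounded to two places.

Mon: 08:00–15:09 = 7 h 9 min; less 45 min break → 6 h 24 min
Tue: 10:00–21:37 = 11 h 37 min; less 45 min break → 10 h 52 min
Wed: 08:46–19:56 = 11 h 10 min; less 45 min break → 10 h 25 min
Thu: 06:25–12:09 = 5 h 44 min; less 45 min break → 4 h 59 min
Fri: 07:34–16:47 = 9 h 13 min; less 45 min break → 8 h 28 min
Sat: 10:34–15:19 = 4 h 45 min; less 45 min break → 4 h 0 min
Total worked: 45 h 8 min = 45.13 h.
Threshold 40 h → overtime 5 h 8 min, regular 40 h 0 min.

Regular 40.00 hours, overtime 5.13 hours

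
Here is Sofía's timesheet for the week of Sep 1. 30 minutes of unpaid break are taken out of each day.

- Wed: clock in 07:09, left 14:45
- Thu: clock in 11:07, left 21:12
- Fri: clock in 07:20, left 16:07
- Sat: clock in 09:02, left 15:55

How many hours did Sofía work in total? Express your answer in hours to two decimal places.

31.35 hours

Wed: 07:09–14:45 = 7 h 36 min; less 30 min break → 7 h 6 min
Thu: 11:07–21:12 = 10 h 5 min; less 30 min break → 9 h 35 min
Fri: 07:20–16:07 = 8 h 47 min; less 30 min break → 8 h 17 min
Sat: 09:02–15:55 = 6 h 53 min; less 30 min break → 6 h 23 min
Total: 7 h 6 min + 9 h 35 min + 8 h 17 min + 6 h 23 min = 31 h 21 min.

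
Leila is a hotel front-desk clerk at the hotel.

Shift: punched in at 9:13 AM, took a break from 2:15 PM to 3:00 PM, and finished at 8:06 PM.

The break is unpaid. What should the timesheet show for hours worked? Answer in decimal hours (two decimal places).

Shift: 9:13 AM–8:06 PM = 10 h 53 min; less 45 min break → 10 h 8 min

10.13 hours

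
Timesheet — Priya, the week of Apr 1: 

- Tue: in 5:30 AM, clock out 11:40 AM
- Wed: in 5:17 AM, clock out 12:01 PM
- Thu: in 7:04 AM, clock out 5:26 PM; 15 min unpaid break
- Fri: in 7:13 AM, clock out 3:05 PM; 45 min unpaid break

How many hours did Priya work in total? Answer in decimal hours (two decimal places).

30.13 hours

Tue: 5:30 AM–11:40 AM = 6 h 10 min
Wed: 5:17 AM–12:01 PM = 6 h 44 min
Thu: 7:04 AM–5:26 PM = 10 h 22 min; less 15 min break → 10 h 7 min
Fri: 7:13 AM–3:05 PM = 7 h 52 min; less 45 min break → 7 h 7 min
Total: 6 h 10 min + 6 h 44 min + 10 h 7 min + 7 h 7 min = 30 h 8 min.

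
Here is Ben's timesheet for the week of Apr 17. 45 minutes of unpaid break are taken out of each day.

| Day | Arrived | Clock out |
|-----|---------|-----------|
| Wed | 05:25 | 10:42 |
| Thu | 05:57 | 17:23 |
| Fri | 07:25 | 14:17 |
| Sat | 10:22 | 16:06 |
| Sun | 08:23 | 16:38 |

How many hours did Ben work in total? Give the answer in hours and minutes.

Wed: 05:25–10:42 = 5 h 17 min; less 45 min break → 4 h 32 min
Thu: 05:57–17:23 = 11 h 26 min; less 45 min break → 10 h 41 min
Fri: 07:25–14:17 = 6 h 52 min; less 45 min break → 6 h 7 min
Sat: 10:22–16:06 = 5 h 44 min; less 45 min break → 4 h 59 min
Sun: 08:23–16:38 = 8 h 15 min; less 45 min break → 7 h 30 min
Total: 4 h 32 min + 10 h 41 min + 6 h 7 min + 4 h 59 min + 7 h 30 min = 33 h 49 min.

33 h 49 min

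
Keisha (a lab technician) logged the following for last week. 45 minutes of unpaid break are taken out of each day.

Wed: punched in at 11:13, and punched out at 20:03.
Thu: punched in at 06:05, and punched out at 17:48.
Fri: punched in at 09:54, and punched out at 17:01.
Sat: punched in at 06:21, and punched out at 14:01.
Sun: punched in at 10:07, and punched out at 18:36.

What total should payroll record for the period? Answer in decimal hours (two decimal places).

Wed: 11:13–20:03 = 8 h 50 min; less 45 min break → 8 h 5 min
Thu: 06:05–17:48 = 11 h 43 min; less 45 min break → 10 h 58 min
Fri: 09:54–17:01 = 7 h 7 min; less 45 min break → 6 h 22 min
Sat: 06:21–14:01 = 7 h 40 min; less 45 min break → 6 h 55 min
Sun: 10:07–18:36 = 8 h 29 min; less 45 min break → 7 h 44 min
Total: 8 h 5 min + 10 h 58 min + 6 h 22 min + 6 h 55 min + 7 h 44 min = 40 h 4 min.

40.07 hours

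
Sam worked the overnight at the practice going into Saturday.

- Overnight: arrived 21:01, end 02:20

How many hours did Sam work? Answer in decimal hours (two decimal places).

5.32 hours

Overnight: 21:01 → midnight = 2 h 59 min; midnight → 02:20 = 2 h 20 min; span 5 h 19 min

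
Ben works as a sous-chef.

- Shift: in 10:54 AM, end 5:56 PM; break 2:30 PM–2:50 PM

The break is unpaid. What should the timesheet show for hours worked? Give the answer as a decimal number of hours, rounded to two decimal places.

6.70 hours

Shift: 10:54 AM–5:56 PM = 7 h 2 min; less 20 min break → 6 h 42 min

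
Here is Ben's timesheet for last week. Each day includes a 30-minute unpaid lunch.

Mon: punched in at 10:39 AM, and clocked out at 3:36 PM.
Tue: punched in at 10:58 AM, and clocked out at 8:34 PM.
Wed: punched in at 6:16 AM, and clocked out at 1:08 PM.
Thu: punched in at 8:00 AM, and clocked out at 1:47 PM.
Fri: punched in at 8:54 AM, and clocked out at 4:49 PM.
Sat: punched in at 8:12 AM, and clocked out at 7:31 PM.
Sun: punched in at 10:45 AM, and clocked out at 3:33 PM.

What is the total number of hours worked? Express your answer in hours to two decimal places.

47.73 hours

Mon: 10:39 AM–3:36 PM = 4 h 57 min; less 30 min break → 4 h 27 min
Tue: 10:58 AM–8:34 PM = 9 h 36 min; less 30 min break → 9 h 6 min
Wed: 6:16 AM–1:08 PM = 6 h 52 min; less 30 min break → 6 h 22 min
Thu: 8:00 AM–1:47 PM = 5 h 47 min; less 30 min break → 5 h 17 min
Fri: 8:54 AM–4:49 PM = 7 h 55 min; less 30 min break → 7 h 25 min
Sat: 8:12 AM–7:31 PM = 11 h 19 min; less 30 min break → 10 h 49 min
Sun: 10:45 AM–3:33 PM = 4 h 48 min; less 30 min break → 4 h 18 min
Total: 4 h 27 min + 9 h 6 min + 6 h 22 min + 5 h 17 min + 7 h 25 min + 10 h 49 min + 4 h 18 min = 47 h 44 min.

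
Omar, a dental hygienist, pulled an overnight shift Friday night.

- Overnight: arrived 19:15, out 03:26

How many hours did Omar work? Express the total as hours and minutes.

8 h 11 min

Overnight: 19:15 → midnight = 4 h 45 min; midnight → 03:26 = 3 h 26 min; span 8 h 11 min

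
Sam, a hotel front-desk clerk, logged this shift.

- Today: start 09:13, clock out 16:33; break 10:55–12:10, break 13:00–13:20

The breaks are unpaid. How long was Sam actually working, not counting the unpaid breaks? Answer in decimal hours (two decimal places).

5.75 hours

Today: 09:13–16:33 = 7 h 20 min; less 95 min break → 5 h 45 min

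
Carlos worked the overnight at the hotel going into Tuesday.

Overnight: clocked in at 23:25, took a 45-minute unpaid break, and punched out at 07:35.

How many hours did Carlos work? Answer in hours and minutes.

Overnight: 23:25 → midnight = 0 h 35 min; midnight → 07:35 = 7 h 35 min; span 8 h 10 min; less 45 min break → 7 h 25 min

7 h 25 min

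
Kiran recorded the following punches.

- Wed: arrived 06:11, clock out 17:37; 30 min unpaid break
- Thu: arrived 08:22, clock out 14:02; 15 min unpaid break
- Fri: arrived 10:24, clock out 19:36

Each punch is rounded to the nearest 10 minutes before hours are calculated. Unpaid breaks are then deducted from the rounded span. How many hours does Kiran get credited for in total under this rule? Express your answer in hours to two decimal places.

Wed: in 06:11→06:10, out 17:37→17:40; 11 h 30 min − 30 min = 11 h 0 min
Thu: in 08:22→08:20, out 14:02→14:00; 5 h 40 min − 15 min = 5 h 25 min
Fri: in 10:24→10:20, out 19:36→19:40; 9 h 20 min
Total credited: 25 h 45 min.

25.75 hours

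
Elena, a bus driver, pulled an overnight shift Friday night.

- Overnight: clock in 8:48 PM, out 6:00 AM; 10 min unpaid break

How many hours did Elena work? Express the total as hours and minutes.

Overnight: 8:48 PM → midnight = 3 h 12 min; midnight → 6:00 AM = 6 h 0 min; span 9 h 12 min; less 10 min break → 9 h 2 min

9 h 2 min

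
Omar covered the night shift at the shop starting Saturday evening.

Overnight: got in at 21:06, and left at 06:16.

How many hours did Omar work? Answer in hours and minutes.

9 h 10 min

Overnight: 21:06 → midnight = 2 h 54 min; midnight → 06:16 = 6 h 16 min; span 9 h 10 min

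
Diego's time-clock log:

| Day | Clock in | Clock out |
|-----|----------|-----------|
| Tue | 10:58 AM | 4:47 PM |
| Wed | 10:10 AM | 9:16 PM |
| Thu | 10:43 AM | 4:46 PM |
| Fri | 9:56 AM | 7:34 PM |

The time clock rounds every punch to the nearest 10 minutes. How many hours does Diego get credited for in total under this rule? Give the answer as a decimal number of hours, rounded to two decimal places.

32.67 hours

Tue: in 10:58 AM→11:00 AM, out 4:47 PM→4:50 PM; 5 h 50 min
Wed: in 10:10 AM→10:10 AM, out 9:16 PM→9:20 PM; 11 h 10 min
Thu: in 10:43 AM→10:40 AM, out 4:46 PM→4:50 PM; 6 h 10 min
Fri: in 9:56 AM→10:00 AM, out 7:34 PM→7:30 PM; 9 h 30 min
Total credited: 32 h 40 min.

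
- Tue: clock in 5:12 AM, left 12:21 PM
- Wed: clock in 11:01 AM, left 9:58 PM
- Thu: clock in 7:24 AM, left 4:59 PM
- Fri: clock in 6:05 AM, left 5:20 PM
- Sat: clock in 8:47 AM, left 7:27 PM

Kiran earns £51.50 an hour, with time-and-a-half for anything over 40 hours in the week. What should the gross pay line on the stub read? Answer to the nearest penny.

Tue: 5:12 AM–12:21 PM = 7 h 9 min
Wed: 11:01 AM–9:58 PM = 10 h 57 min
Thu: 7:24 AM–4:59 PM = 9 h 35 min
Fri: 6:05 AM–5:20 PM = 11 h 15 min
Sat: 8:47 AM–7:27 PM = 10 h 40 min
Total worked: 49 h 36 min = 2976 min.
Regular 40 h 0 min = 2400 min at £51.50/h; overtime 9 h 36 min = 576 min at £77.25/h.
Pay = (2400 × £51.50 + 576 × £77.25) ÷ 60 = £2801.60.

£2801.60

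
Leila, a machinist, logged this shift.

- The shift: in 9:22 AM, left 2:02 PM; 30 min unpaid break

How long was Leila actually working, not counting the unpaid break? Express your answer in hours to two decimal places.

The shift: 9:22 AM–2:02 PM = 4 h 40 min; less 30 min break → 4 h 10 min

4.17 hours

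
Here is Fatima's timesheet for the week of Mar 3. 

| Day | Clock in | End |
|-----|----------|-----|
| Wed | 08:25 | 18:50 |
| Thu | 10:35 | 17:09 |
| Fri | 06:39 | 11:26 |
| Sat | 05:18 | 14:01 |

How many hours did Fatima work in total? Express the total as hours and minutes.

30 h 29 min

Wed: 08:25–18:50 = 10 h 25 min
Thu: 10:35–17:09 = 6 h 34 min
Fri: 06:39–11:26 = 4 h 47 min
Sat: 05:18–14:01 = 8 h 43 min
Total: 10 h 25 min + 6 h 34 min + 4 h 47 min + 8 h 43 min = 30 h 29 min.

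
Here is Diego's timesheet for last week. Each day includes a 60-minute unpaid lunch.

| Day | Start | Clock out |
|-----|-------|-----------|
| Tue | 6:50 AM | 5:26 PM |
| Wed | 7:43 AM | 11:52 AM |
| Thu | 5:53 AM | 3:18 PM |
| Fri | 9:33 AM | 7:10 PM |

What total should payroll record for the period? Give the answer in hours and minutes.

Tue: 6:50 AM–5:26 PM = 10 h 36 min; less 60 min break → 9 h 36 min
Wed: 7:43 AM–11:52 AM = 4 h 9 min; less 60 min break → 3 h 9 min
Thu: 5:53 AM–3:18 PM = 9 h 25 min; less 60 min break → 8 h 25 min
Fri: 9:33 AM–7:10 PM = 9 h 37 min; less 60 min break → 8 h 37 min
Total: 9 h 36 min + 3 h 9 min + 8 h 25 min + 8 h 37 min = 29 h 47 min.

29 h 47 min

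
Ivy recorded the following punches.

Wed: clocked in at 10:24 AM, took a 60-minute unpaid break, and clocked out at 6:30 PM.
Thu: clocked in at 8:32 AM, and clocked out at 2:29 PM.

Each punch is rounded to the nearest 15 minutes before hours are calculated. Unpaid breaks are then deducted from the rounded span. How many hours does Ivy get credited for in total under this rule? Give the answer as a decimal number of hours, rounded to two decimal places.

13.00 hours

Wed: in 10:24 AM→10:30 AM, out 6:30 PM→6:30 PM; 8 h 0 min − 60 min = 7 h 0 min
Thu: in 8:32 AM→8:30 AM, out 2:29 PM→2:30 PM; 6 h 0 min
Total credited: 13 h 0 min.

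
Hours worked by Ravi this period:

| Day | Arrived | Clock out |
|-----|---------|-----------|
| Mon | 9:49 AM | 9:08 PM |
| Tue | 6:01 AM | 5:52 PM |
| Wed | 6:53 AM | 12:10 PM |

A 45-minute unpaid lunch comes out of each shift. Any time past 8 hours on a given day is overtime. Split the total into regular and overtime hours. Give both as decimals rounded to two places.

Mon: 9:49 AM–9:08 PM = 11 h 19 min; less 45 min break → 10 h 34 min
Tue: 6:01 AM–5:52 PM = 11 h 51 min; less 45 min break → 11 h 6 min
Wed: 6:53 AM–12:10 PM = 5 h 17 min; less 45 min break → 4 h 32 min
Mon reg 8 h 0 min / OT 2 h 34 min; Tue reg 8 h 0 min / OT 3 h 6 min; Wed reg 4 h 32 min / OT 0 h 0 min.
Totals: regular 20 h 32 min, overtime 5 h 40 min.

Regular 20.53 hours, overtime 5.67 hours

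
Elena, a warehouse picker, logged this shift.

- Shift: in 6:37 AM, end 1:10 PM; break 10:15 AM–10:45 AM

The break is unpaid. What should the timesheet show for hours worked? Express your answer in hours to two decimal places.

6.05 hours

Shift: 6:37 AM–1:10 PM = 6 h 33 min; less 30 min break → 6 h 3 min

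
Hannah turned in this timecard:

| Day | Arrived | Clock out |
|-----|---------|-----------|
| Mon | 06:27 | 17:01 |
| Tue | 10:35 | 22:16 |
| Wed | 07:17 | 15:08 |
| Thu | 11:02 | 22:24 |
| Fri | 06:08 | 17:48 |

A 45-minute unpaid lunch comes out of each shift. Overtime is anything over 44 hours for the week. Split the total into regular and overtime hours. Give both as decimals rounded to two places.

Mon: 06:27–17:01 = 10 h 34 min; less 45 min break → 9 h 49 min
Tue: 10:35–22:16 = 11 h 41 min; less 45 min break → 10 h 56 min
Wed: 07:17–15:08 = 7 h 51 min; less 45 min break → 7 h 6 min
Thu: 11:02–22:24 = 11 h 22 min; less 45 min break → 10 h 37 min
Fri: 06:08–17:48 = 11 h 40 min; less 45 min break → 10 h 55 min
Total worked: 49 h 23 min = 49.38 h.
Threshold 44 h → overtime 5 h 23 min, regular 44 h 0 min.

Regular 44.00 hours, overtime 5.38 hours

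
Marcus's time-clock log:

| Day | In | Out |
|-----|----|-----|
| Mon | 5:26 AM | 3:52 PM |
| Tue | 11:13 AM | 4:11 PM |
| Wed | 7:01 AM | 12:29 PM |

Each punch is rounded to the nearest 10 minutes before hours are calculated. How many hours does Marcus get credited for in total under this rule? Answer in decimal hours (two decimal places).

Mon: in 5:26 AM→5:30 AM, out 3:52 PM→3:50 PM; 10 h 20 min
Tue: in 11:13 AM→11:10 AM, out 4:11 PM→4:10 PM; 5 h 0 min
Wed: in 7:01 AM→7:00 AM, out 12:29 PM→12:30 PM; 5 h 30 min
Total credited: 20 h 50 min.

20.83 hours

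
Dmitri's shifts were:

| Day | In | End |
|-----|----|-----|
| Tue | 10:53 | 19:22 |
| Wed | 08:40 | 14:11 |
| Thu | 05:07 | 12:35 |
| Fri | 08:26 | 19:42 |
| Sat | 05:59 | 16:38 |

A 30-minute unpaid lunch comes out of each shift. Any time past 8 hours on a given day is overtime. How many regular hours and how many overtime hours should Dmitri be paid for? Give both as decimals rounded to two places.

Regular 35.97 hours, overtime 4.92 hours

Tue: 10:53–19:22 = 8 h 29 min; less 30 min break → 7 h 59 min
Wed: 08:40–14:11 = 5 h 31 min; less 30 min break → 5 h 1 min
Thu: 05:07–12:35 = 7 h 28 min; less 30 min break → 6 h 58 min
Fri: 08:26–19:42 = 11 h 16 min; less 30 min break → 10 h 46 min
Sat: 05:59–16:38 = 10 h 39 min; less 30 min break → 10 h 9 min
Tue reg 7 h 59 min / OT 0 h 0 min; Wed reg 5 h 1 min / OT 0 h 0 min; Thu reg 6 h 58 min / OT 0 h 0 min; Fri reg 8 h 0 min / OT 2 h 46 min; Sat reg 8 h 0 min / OT 2 h 9 min.
Totals: regular 35 h 58 min, overtime 4 h 55 min.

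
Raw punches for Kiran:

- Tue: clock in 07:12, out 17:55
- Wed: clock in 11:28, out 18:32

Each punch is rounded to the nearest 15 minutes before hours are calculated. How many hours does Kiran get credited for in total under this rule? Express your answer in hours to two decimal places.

17.75 hours

Tue: in 07:12→07:15, out 17:55→18:00; 10 h 45 min
Wed: in 11:28→11:30, out 18:32→18:30; 7 h 0 min
Total credited: 17 h 45 min.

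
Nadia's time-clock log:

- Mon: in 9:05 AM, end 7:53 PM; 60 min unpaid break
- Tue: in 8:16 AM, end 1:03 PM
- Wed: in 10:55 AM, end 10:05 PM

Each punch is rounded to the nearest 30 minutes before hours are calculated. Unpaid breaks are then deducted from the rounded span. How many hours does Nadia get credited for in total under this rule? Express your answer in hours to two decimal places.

25.50 hours

Mon: in 9:05 AM→9:00 AM, out 7:53 PM→8:00 PM; 11 h 0 min − 60 min = 10 h 0 min
Tue: in 8:16 AM→8:30 AM, out 1:03 PM→1:00 PM; 4 h 30 min
Wed: in 10:55 AM→11:00 AM, out 10:05 PM→10:00 PM; 11 h 0 min
Total credited: 25 h 30 min.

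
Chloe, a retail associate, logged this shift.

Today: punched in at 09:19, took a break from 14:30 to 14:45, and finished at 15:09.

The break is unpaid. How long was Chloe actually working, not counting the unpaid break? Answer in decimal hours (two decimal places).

5.58 hours

Today: 09:19–15:09 = 5 h 50 min; less 15 min break → 5 h 35 min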